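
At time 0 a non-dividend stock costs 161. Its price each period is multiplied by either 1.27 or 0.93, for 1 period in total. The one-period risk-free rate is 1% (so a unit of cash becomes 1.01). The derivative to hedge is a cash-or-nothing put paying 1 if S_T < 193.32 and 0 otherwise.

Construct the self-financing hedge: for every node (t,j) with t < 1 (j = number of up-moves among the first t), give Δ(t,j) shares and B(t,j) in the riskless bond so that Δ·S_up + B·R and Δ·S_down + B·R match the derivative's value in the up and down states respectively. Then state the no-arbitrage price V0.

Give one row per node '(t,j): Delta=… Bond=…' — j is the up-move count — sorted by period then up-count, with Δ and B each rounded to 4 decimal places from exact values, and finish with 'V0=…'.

(0,0): Delta=-0.0183 Bond=3.6983
V0=0.7571

No-arbitrage ⇒ martingale measure with p* = (R−d)/(u−d) = 0.2353.
Terminal values V(1,·): V(1,0)=1.0000, V(1,1)=0.0000
Node (0,0) S=161.0000: V=(p*·0.0000+(1−p*)·1.0000)/1.01=0.7571; Δ=(0.0000−1.0000)/(204.4700−149.7300)=-0.0183; B=V−Δ·S=3.6983
Check: Δ(0,0)·S0 + B(0,0) = 0.7571 = V0.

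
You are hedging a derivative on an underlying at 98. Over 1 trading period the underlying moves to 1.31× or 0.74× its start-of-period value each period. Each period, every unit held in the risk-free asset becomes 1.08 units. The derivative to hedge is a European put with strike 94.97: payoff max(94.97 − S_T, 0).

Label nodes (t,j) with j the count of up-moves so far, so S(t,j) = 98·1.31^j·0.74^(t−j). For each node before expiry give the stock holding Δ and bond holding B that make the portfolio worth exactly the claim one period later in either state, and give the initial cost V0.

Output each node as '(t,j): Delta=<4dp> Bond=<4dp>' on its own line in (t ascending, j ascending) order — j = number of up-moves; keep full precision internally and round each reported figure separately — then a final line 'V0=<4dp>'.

Risk-neutral probability p* = (R−d)/(u−d) = (1.08−0.74)/(1.31−0.74) = 0.5965.
Terminal values V(1,·): V(1,0)=22.4500, V(1,1)=0.0000
(0,0): S=98.0000. Δ = (V_up−V_dn)/(S_up−S_dn) = (0.0000−22.4500)/(128.3800−72.5200) = -0.4019. V = [p*·0.0000 + (1−p*)·22.4500]/1.08 = 8.3878. B = V − Δ·S = 47.7737.
Self-financing check: at every node Δ·S+B equals the discounted successor values.

(0,0): Delta=-0.4019 Bond=47.7737
V0=8.3878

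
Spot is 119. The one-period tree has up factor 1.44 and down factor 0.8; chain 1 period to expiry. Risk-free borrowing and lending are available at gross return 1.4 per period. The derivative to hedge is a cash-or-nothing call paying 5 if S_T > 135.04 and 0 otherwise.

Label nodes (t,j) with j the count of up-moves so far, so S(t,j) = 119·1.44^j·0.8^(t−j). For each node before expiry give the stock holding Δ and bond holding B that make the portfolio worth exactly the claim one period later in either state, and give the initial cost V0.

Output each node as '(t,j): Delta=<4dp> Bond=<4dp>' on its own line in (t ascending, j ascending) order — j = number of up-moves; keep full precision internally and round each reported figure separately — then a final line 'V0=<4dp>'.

(0,0): Delta=0.0657 Bond=-4.4643
V0=3.3482

The replicating-portfolio and risk-neutral prices coincide; use p* = (1.4−0.8)/(1.44−0.8) = 0.9375 for the latter.
At expiry t=1: V(1,0)=0.0000, V(1,1)=5.0000
(0,0): S=119.0000. Δ = (V_up−V_dn)/(S_up−S_dn) = (5.0000−0.0000)/(171.3600−95.2000) = 0.0657. V = [p*·5.0000 + (1−p*)·0.0000]/1.4 = 3.3482. B = V − Δ·S = -4.4643.
The time-0 hedge costs 3.3482, which is the no-arbitrage price.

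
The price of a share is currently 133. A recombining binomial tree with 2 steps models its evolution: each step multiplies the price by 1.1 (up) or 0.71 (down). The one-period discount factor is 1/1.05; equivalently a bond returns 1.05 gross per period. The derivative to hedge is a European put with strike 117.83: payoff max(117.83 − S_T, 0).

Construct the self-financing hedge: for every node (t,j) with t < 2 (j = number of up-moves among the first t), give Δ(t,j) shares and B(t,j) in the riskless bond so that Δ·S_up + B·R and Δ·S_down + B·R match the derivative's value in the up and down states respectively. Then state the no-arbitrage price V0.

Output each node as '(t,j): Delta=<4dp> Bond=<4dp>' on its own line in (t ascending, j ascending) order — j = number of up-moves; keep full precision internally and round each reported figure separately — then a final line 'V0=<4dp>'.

Under the risk-neutral measure, an up-move has probability p* = (R−d)/(u−d) = 0.8718 and values discount at R = 1.05.
Payoff layer (t=2): V(2,0)=50.7847, V(2,1)=13.9570, V(2,2)=0.0000
  t=1,j=0: stock 94.4300 → up 103.8730 (V=13.9570), down 67.0453 (V=50.7847). Price 17.7890; hedge Δ=-1.0000, bond B=112.2190.
  t=1,j=1: stock 146.3000 → up 160.9300 (V=0.0000), down 103.8730 (V=13.9570). Price 1.7042; hedge Δ=-0.2446, bond B=37.4913.
  t=0,j=0: stock 133.0000 → up 146.3000 (V=1.7042), down 94.4300 (V=17.7890). Price 3.5870; hedge Δ=-0.3101, bond B=44.8303.
Root portfolio cost Δ·133+B reproduces V0=3.5870.

(0,0): Delta=-0.3101 Bond=44.8303
(1,0): Delta=-1.0000 Bond=112.2190
(1,1): Delta=-0.2446 Bond=37.4913
V0=3.5870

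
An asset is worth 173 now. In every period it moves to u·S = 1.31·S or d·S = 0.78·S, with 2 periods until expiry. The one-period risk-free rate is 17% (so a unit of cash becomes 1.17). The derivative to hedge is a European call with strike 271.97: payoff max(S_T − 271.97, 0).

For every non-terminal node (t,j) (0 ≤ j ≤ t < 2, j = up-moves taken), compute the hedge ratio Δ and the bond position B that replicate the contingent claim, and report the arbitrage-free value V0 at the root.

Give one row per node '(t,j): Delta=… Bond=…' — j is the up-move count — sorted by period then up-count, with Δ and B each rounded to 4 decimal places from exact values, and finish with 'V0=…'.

(0,0): Delta=0.1709 Bond=-19.7107
(1,0): Delta=0.0000 Bond=0.0000
(1,1): Delta=0.2074 Bond=-31.3400
V0=9.8553

The replicating-portfolio and risk-neutral prices coincide; use p* = (1.17−0.78)/(1.31−0.78) = 0.7358 for the latter.
Terminal payoffs: V(2,0)=0.0000, V(2,1)=0.0000, V(2,2)=24.9153
  t=1,j=0: stock 134.9400 → up 176.7714 (V=0.0000), down 105.2532 (V=0.0000). Price 0.0000; hedge Δ=0.0000, bond B=0.0000.
  t=1,j=1: stock 226.6300 → up 296.8853 (V=24.9153), down 176.7714 (V=0.0000). Price 15.6700; hedge Δ=0.2074, bond B=-31.3400.
  t=0,j=0: stock 173.0000 → up 226.6300 (V=15.6700), down 134.9400 (V=0.0000). Price 9.8553; hedge Δ=0.1709, bond B=-19.7107.
Check: Δ(0,0)·S0 + B(0,0) = 9.8553 = V0.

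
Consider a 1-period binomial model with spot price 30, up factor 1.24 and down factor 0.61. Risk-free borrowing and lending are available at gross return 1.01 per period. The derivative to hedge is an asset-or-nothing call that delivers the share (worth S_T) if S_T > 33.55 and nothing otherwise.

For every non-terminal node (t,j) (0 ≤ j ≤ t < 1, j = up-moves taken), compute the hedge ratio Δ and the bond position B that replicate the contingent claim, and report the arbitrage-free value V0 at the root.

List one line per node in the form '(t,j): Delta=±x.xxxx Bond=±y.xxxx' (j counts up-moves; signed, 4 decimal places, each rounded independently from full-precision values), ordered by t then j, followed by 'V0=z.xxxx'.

(0,0): Delta=1.9683 Bond=-35.6624
V0=23.3852

The replicating-portfolio and risk-neutral prices coincide; use p* = (1.01−0.61)/(1.24−0.61) = 0.6349 for the latter.
Terminal values V(1,·): V(1,0)=0.0000, V(1,1)=37.2000
(0,0): S=30.0000. Δ = (V_up−V_dn)/(S_up−S_dn) = (37.2000−0.0000)/(37.2000−18.3000) = 1.9683. V = [p*·37.2000 + (1−p*)·0.0000]/1.01 = 23.3852. B = V − Δ·S = -35.6624.
Check: Δ(0,0)·S0 + B(0,0) = 23.3852 = V0.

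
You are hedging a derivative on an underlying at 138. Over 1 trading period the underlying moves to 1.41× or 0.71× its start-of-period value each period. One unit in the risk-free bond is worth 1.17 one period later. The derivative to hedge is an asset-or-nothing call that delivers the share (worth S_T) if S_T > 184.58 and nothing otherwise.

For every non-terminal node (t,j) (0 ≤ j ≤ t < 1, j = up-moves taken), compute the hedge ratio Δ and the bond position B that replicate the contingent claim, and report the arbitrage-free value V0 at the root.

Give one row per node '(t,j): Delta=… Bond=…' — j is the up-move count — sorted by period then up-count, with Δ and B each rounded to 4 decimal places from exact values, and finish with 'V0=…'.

Since d<R<u, set p* = (R−d)/(u−d) = 0.6571; price each node as the discounted p*-expectation of its children.
Terminal payoffs: V(1,0)=0.0000, V(1,1)=194.5800
Node (0,0) S=138.0000: V=(p*·194.5800+(1−p*)·0.0000)/1.17=109.2879; Δ=(194.5800−0.0000)/(194.5800−97.9800)=2.0143; B=V−Δ·S=-168.6835
Check: Δ(0,0)·S0 + B(0,0) = 109.2879 = V0.

(0,0): Delta=2.0143 Bond=-168.6835
V0=109.2879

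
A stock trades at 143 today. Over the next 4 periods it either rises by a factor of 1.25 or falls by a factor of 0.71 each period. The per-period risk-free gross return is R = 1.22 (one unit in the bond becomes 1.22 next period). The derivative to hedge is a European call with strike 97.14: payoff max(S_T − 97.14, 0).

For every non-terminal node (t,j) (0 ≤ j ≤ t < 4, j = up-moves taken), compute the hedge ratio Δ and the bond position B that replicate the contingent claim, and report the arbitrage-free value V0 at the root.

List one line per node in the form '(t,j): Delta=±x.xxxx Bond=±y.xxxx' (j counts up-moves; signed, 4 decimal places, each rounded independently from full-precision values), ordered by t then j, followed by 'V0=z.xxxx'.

The replicating-portfolio and risk-neutral prices coincide; use p* = (1.22−0.71)/(1.25−0.71) = 0.9444 for the latter.
Payoff layer (t=4): V(4,0)=0.0000, V(4,1)=0.0000, V(4,2)=15.4948, V(4,3)=101.1608, V(4,4)=251.9811
Node (3,0) S=51.1813: V=(p*·0.0000+(1−p*)·0.0000)/1.22=0.0000; Δ=(0.0000−0.0000)/(63.9766−36.3387)=0.0000; B=V−Δ·S=0.0000
Node (3,1) S=90.1079: V=(p*·15.4948+(1−p*)·0.0000)/1.22=11.9951; Δ=(15.4948−0.0000)/(112.6348−63.9766)=0.3184; B=V−Δ·S=-16.6991
Node (3,2) S=158.6406: V=(p*·101.1608+(1−p*)·15.4948)/1.22=79.0177; Δ=(101.1608−15.4948)/(198.3008−112.6348)=1.0000; B=V−Δ·S=-79.6230
Node (3,3) S=279.2969: V=(p*·251.9811+(1−p*)·101.1608)/1.22=199.6739; Δ=(251.9811−101.1608)/(349.1211−198.3008)=1.0000; B=V−Δ·S=-79.6230
Node (2,0) S=72.0863: V=(p*·11.9951+(1−p*)·0.0000)/1.22=9.2858; Δ=(11.9951−0.0000)/(90.1079−51.1813)=0.3081; B=V−Δ·S=-12.9273
Node (2,1) S=126.9125: V=(p*·79.0177+(1−p*)·11.9951)/1.22=61.7166; Δ=(79.0177−11.9951)/(158.6406−90.1079)=0.9780; B=V−Δ·S=-62.3993
Node (2,2) S=223.4375: V=(p*·199.6739+(1−p*)·79.0177)/1.22=158.1728; Δ=(199.6739−79.0177)/(279.2969−158.6406)=1.0000; B=V−Δ·S=-65.2647
Node (1,0) S=101.5300: V=(p*·61.7166+(1−p*)·9.2858)/1.22=48.1998; Δ=(61.7166−9.2858)/(126.9125−72.0863)=0.9563; B=V−Δ·S=-48.8942
Node (1,1) S=178.7500: V=(p*·158.1728+(1−p*)·61.7166)/1.22=125.2575; Δ=(158.1728−61.7166)/(223.4375−126.9125)=0.9993; B=V−Δ·S=-53.3652
Node (0,0) S=143.0000: V=(p*·125.2575+(1−p*)·48.1998)/1.22=99.1611; Δ=(125.2575−48.1998)/(178.7500−101.5300)=0.9979; B=V−Δ·S=-43.5384
The time-0 hedge costs 99.1611, which is the no-arbitrage price.

(0,0): Delta=0.9979 Bond=-43.5384
(1,0): Delta=0.9563 Bond=-48.8942
(1,1): Delta=0.9993 Bond=-53.3652
(2,0): Delta=0.3081 Bond=-12.9273
(2,1): Delta=0.9780 Bond=-62.3993
(2,2): Delta=1.0000 Bond=-65.2647
(3,0): Delta=0.0000 Bond=0.0000
(3,1): Delta=0.3184 Bond=-16.6991
(3,2): Delta=1.0000 Bond=-79.6230
(3,3): Delta=1.0000 Bond=-79.6230
V0=99.1611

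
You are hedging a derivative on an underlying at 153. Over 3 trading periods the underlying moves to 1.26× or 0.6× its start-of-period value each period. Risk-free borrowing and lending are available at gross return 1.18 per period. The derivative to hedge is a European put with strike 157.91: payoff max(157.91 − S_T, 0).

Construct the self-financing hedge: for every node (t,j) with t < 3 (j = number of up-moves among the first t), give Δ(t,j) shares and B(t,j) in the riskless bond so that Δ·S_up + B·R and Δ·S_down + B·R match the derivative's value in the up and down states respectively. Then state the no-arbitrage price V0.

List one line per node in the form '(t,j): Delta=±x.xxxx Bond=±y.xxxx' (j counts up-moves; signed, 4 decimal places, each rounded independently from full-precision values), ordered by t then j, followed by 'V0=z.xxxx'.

No-arbitrage ⇒ martingale measure with p* = (R−d)/(u−d) = 0.8788.
Terminal payoffs: V(3,0)=124.8620, V(3,1)=88.5092, V(3,2)=12.1683, V(3,3)=0.0000
(2,0): S=55.0800. Δ = (V_up−V_dn)/(S_up−S_dn) = (88.5092−124.8620)/(69.4008−33.0480) = -1.0000. V = [p*·88.5092 + (1−p*)·124.8620]/1.18 = 78.7420. B = V − Δ·S = 133.8220.
(2,1): S=115.6680. Δ = (V_up−V_dn)/(S_up−S_dn) = (12.1683−88.5092)/(145.7417−69.4008) = -1.0000. V = [p*·12.1683 + (1−p*)·88.5092]/1.18 = 18.1540. B = V − Δ·S = 133.8220.
(2,2): S=242.9028. Δ = (V_up−V_dn)/(S_up−S_dn) = (0.0000−12.1683)/(306.0575−145.7417) = -0.0759. V = [p*·0.0000 + (1−p*)·12.1683]/1.18 = 1.2500. B = V − Δ·S = 19.6868.
(1,0): S=91.8000. Δ = (V_up−V_dn)/(S_up−S_dn) = (18.1540−78.7420)/(115.6680−55.0800) = -1.0000. V = [p*·18.1540 + (1−p*)·78.7420]/1.18 = 21.6085. B = V − Δ·S = 113.4085.
(1,1): S=192.7800. Δ = (V_up−V_dn)/(S_up−S_dn) = (1.2500−18.1540)/(242.9028−115.6680) = -0.1329. V = [p*·1.2500 + (1−p*)·18.1540]/1.18 = 2.7957. B = V − Δ·S = 28.4079.
(0,0): S=153.0000. Δ = (V_up−V_dn)/(S_up−S_dn) = (2.7957−21.6085)/(192.7800−91.8000) = -0.1863. V = [p*·2.7957 + (1−p*)·21.6085]/1.18 = 4.3017. B = V − Δ·S = 32.8060.
Self-financing check: at every node Δ·S+B equals the discounted successor values.

(0,0): Delta=-0.1863 Bond=32.8060
(1,0): Delta=-1.0000 Bond=113.4085
(1,1): Delta=-0.1329 Bond=28.4079
(2,0): Delta=-1.0000 Bond=133.8220
(2,1): Delta=-1.0000 Bond=133.8220
(2,2): Delta=-0.0759 Bond=19.6868
V0=4.3017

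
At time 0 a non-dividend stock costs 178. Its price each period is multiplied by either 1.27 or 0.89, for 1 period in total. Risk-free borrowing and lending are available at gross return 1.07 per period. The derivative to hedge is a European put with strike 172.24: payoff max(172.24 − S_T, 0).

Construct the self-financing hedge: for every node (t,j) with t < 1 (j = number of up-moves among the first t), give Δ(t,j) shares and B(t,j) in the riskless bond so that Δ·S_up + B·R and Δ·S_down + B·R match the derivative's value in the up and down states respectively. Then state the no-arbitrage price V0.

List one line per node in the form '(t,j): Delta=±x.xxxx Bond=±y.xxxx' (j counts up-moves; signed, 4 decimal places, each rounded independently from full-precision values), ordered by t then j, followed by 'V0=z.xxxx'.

The replicating-portfolio and risk-neutral prices coincide; use p* = (1.07−0.89)/(1.27−0.89) = 0.4737 for the latter.
Terminal payoffs: V(1,0)=13.8200, V(1,1)=0.0000
Node (0,0) S=178.0000: V=(p*·0.0000+(1−p*)·13.8200)/1.07=6.7978; Δ=(0.0000−13.8200)/(226.0600−158.4200)=-0.2043; B=V−Δ·S=43.1663
Self-financing check: at every node Δ·S+B equals the discounted successor values.

(0,0): Delta=-0.2043 Bond=43.1663
V0=6.7978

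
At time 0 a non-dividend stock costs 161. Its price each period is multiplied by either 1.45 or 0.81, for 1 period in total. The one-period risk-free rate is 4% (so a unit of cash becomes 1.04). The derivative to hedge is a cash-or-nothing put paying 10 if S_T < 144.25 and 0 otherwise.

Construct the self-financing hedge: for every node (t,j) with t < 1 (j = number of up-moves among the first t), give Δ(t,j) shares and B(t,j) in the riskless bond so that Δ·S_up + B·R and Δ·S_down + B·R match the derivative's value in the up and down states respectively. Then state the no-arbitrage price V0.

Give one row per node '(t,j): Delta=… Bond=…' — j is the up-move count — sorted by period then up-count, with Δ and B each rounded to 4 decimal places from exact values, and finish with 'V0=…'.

(0,0): Delta=-0.0970 Bond=21.7849
V0=6.1599

Since d<R<u, set p* = (R−d)/(u−d) = 0.3594; price each node as the discounted p*-expectation of its children.
Terminal values V(1,·): V(1,0)=10.0000, V(1,1)=0.0000
  t=0,j=0: stock 161.0000 → up 233.4500 (V=0.0000), down 130.4100 (V=10.0000). Price 6.1599; hedge Δ=-0.0970, bond B=21.7849.
Each (Δ,B) replicates both successor values, so the strategy is self-financing and V0 is arbitrage-free.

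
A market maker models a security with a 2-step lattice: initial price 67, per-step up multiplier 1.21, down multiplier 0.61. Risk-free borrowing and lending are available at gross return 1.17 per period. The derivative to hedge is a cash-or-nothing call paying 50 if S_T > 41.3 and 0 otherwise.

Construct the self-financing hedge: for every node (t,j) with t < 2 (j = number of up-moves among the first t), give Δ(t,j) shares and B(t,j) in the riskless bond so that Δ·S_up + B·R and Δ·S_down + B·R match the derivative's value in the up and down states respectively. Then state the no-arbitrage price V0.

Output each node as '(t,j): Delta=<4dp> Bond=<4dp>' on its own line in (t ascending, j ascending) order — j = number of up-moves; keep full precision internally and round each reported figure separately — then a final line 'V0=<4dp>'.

Under the risk-neutral measure, an up-move has probability p* = (R−d)/(u−d) = 0.9333 and values discount at R = 1.17.
Terminal payoffs: V(2,0)=0.0000, V(2,1)=50.0000, V(2,2)=50.0000
  t=1,j=0: stock 40.8700 → up 49.4527 (V=50.0000), down 24.9307 (V=0.0000). Price 39.8860; hedge Δ=2.0390, bond B=-43.4473.
  t=1,j=1: stock 81.0700 → up 98.0947 (V=50.0000), down 49.4527 (V=50.0000). Price 42.7350; hedge Δ=0.0000, bond B=42.7350.
  t=0,j=0: stock 67.0000 → up 81.0700 (V=42.7350), down 40.8700 (V=39.8860). Price 36.3633; hedge Δ=0.0709, bond B=31.6150.
Each (Δ,B) replicates both successor values, so the strategy is self-financing and V0 is arbitrage-free.

(0,0): Delta=0.0709 Bond=31.6150
(1,0): Delta=2.0390 Bond=-43.4473
(1,1): Delta=0.0000 Bond=42.7350
V0=36.3633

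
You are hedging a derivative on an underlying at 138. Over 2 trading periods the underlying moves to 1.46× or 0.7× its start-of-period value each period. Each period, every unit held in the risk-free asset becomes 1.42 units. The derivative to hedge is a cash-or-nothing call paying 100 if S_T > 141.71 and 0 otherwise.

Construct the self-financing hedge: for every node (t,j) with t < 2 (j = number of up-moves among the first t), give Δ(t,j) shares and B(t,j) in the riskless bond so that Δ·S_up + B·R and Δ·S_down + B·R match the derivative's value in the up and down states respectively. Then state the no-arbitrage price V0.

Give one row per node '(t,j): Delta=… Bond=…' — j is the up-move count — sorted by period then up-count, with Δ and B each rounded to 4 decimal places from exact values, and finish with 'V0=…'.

No-arbitrage ⇒ martingale measure with p* = (R−d)/(u−d) = 0.9474.
At expiry t=2: V(2,0)=0.0000, V(2,1)=0.0000, V(2,2)=100.0000
  t=1,j=0: stock 96.6000 → up 141.0360 (V=0.0000), down 67.6200 (V=0.0000). Price 0.0000; hedge Δ=0.0000, bond B=0.0000.
  t=1,j=1: stock 201.4800 → up 294.1608 (V=100.0000), down 141.0360 (V=0.0000). Price 66.7161; hedge Δ=0.6531, bond B=-64.8629.
  t=0,j=0: stock 138.0000 → up 201.4800 (V=66.7161), down 96.6000 (V=0.0000). Price 44.5104; hedge Δ=0.6361, bond B=-43.2740.
The time-0 hedge costs 44.5104, which is the no-arbitrage price.

(0,0): Delta=0.6361 Bond=-43.2740
(1,0): Delta=0.0000 Bond=0.0000
(1,1): Delta=0.6531 Bond=-64.8629
V0=44.5104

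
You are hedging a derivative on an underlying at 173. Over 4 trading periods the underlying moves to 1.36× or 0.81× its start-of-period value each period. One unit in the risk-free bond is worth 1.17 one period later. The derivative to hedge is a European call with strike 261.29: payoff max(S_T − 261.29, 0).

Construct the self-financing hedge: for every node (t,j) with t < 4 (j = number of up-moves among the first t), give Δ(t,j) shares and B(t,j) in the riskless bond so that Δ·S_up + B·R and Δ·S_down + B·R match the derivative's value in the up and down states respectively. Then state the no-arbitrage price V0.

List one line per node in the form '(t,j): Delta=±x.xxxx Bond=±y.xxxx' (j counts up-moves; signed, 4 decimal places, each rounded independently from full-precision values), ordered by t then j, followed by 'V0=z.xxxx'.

(0,0): Delta=0.7062 Bond=-70.9271
(1,0): Delta=0.3704 Bond=-35.9288
(1,1): Delta=0.8117 Bond=-107.8197
(2,0): Delta=0.0000 Bond=0.0000
(2,1): Delta=0.4868 Bond=-64.2228
(2,2): Delta=0.9138 Bond=-158.8323
(3,0): Delta=0.0000 Bond=0.0000
(3,1): Delta=0.0000 Bond=0.0000
(3,2): Delta=0.6398 Bond=-114.7983
(3,3): Delta=1.0000 Bond=-223.3248
V0=51.2372

Under the risk-neutral measure, an up-move has probability p* = (R−d)/(u−d) = 0.6545 and values discount at R = 1.17.
Payoff layer (t=4): V(4,0)=0.0000, V(4,1)=0.0000, V(4,2)=0.0000, V(4,3)=91.2008, V(4,4)=330.5465
Node (3,0) S=91.9393: V=(p*·0.0000+(1−p*)·0.0000)/1.17=0.0000; Δ=(0.0000−0.0000)/(125.0374−74.4708)=0.0000; B=V−Δ·S=0.0000
Node (3,1) S=154.3672: V=(p*·0.0000+(1−p*)·0.0000)/1.17=0.0000; Δ=(0.0000−0.0000)/(209.9394−125.0374)=0.0000; B=V−Δ·S=0.0000
Node (3,2) S=259.1844: V=(p*·91.2008+(1−p*)·0.0000)/1.17=51.0215; Δ=(91.2008−0.0000)/(352.4908−209.9394)=0.6398; B=V−Δ·S=-114.7983
Node (3,3) S=435.1739: V=(p*·330.5465+(1−p*)·91.2008)/1.17=211.8491; Δ=(330.5465−91.2008)/(591.8365−352.4908)=1.0000; B=V−Δ·S=-223.3248
Node (2,0) S=113.5053: V=(p*·0.0000+(1−p*)·0.0000)/1.17=0.0000; Δ=(0.0000−0.0000)/(154.3672−91.9393)=0.0000; B=V−Δ·S=0.0000
Node (2,1) S=190.5768: V=(p*·51.0215+(1−p*)·0.0000)/1.17=28.5435; Δ=(51.0215−0.0000)/(259.1844−154.3672)=0.4868; B=V−Δ·S=-64.2228
Node (2,2) S=319.9808: V=(p*·211.8491+(1−p*)·51.0215)/1.17=133.5816; Δ=(211.8491−51.0215)/(435.1739−259.1844)=0.9138; B=V−Δ·S=-158.8323
Node (1,0) S=140.1300: V=(p*·28.5435+(1−p*)·0.0000)/1.17=15.9684; Δ=(28.5435−0.0000)/(190.5768−113.5053)=0.3704; B=V−Δ·S=-35.9288
Node (1,1) S=235.2800: V=(p*·133.5816+(1−p*)·28.5435)/1.17=83.1587; Δ=(133.5816−28.5435)/(319.9808−190.5768)=0.8117; B=V−Δ·S=-107.8197
Node (0,0) S=173.0000: V=(p*·83.1587+(1−p*)·15.9684)/1.17=51.2372; Δ=(83.1587−15.9684)/(235.2800−140.1300)=0.7062; B=V−Δ·S=-70.9271
Check: Δ(0,0)·S0 + B(0,0) = 51.2372 = V0.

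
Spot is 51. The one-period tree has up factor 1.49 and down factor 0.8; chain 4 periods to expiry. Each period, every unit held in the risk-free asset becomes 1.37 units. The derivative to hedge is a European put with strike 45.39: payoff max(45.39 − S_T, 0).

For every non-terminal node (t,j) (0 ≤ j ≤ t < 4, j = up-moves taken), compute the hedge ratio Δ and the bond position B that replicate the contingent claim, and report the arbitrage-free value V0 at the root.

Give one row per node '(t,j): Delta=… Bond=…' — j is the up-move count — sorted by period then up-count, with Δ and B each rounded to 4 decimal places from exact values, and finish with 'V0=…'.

No-arbitrage ⇒ martingale measure with p* = (R−d)/(u−d) = 0.8261.
Terminal values V(4,·): V(4,0)=24.5004, V(4,1)=6.4831, V(4,2)=0.0000, V(4,3)=0.0000, V(4,4)=0.0000
(3,0): S=26.1120. Δ = (V_up−V_dn)/(S_up−S_dn) = (6.4831−24.5004)/(38.9069−20.8896) = -1.0000. V = [p*·6.4831 + (1−p*)·24.5004]/1.37 = 7.0194. B = V − Δ·S = 33.1314.
(3,1): S=48.6336. Δ = (V_up−V_dn)/(S_up−S_dn) = (0.0000−6.4831)/(72.4641−38.9069) = -0.1932. V = [p*·0.0000 + (1−p*)·6.4831]/1.37 = 0.8230. B = V − Δ·S = 10.2188.
(3,2): S=90.5801. Δ = (V_up−V_dn)/(S_up−S_dn) = (0.0000−0.0000)/(134.9643−72.4641) = 0.0000. V = [p*·0.0000 + (1−p*)·0.0000]/1.37 = 0.0000. B = V − Δ·S = 0.0000.
(3,3): S=168.7054. Δ = (V_up−V_dn)/(S_up−S_dn) = (0.0000−0.0000)/(251.3710−134.9643) = 0.0000. V = [p*·0.0000 + (1−p*)·0.0000]/1.37 = 0.0000. B = V − Δ·S = 0.0000.
(2,0): S=32.6400. Δ = (V_up−V_dn)/(S_up−S_dn) = (0.8230−7.0194)/(48.6336−26.1120) = -0.2751. V = [p*·0.8230 + (1−p*)·7.0194]/1.37 = 1.3873. B = V − Δ·S = 10.3676.
(2,1): S=60.7920. Δ = (V_up−V_dn)/(S_up−S_dn) = (0.0000−0.8230)/(90.5801−48.6336) = -0.0196. V = [p*·0.0000 + (1−p*)·0.8230]/1.37 = 0.1045. B = V − Δ·S = 1.2972.
(2,2): S=113.2251. Δ = (V_up−V_dn)/(S_up−S_dn) = (0.0000−0.0000)/(168.7054−90.5801) = 0.0000. V = [p*·0.0000 + (1−p*)·0.0000]/1.37 = 0.0000. B = V − Δ·S = 0.0000.
(1,0): S=40.8000. Δ = (V_up−V_dn)/(S_up−S_dn) = (0.1045−1.3873)/(60.7920−32.6400) = -0.0456. V = [p*·0.1045 + (1−p*)·1.3873]/1.37 = 0.2391. B = V − Δ·S = 2.0983.
(1,1): S=75.9900. Δ = (V_up−V_dn)/(S_up−S_dn) = (0.0000−0.1045)/(113.2251−60.7920) = -0.0020. V = [p*·0.0000 + (1−p*)·0.1045]/1.37 = 0.0133. B = V − Δ·S = 0.1647.
(0,0): S=51.0000. Δ = (V_up−V_dn)/(S_up−S_dn) = (0.0133−0.2391)/(75.9900−40.8000) = -0.0064. V = [p*·0.0133 + (1−p*)·0.2391]/1.37 = 0.0384. B = V − Δ·S = 0.3657.
Self-financing check: at every node Δ·S+B equals the discounted successor values.

(0,0): Delta=-0.0064 Bond=0.3657
(1,0): Delta=-0.0456 Bond=2.0983
(1,1): Delta=-0.0020 Bond=0.1647
(2,0): Delta=-0.2751 Bond=10.3676
(2,1): Delta=-0.0196 Bond=1.2972
(2,2): Delta=0.0000 Bond=0.0000
(3,0): Delta=-1.0000 Bond=33.1314
(3,1): Delta=-0.1932 Bond=10.2188
(3,2): Delta=0.0000 Bond=0.0000
(3,3): Delta=0.0000 Bond=0.0000
V0=0.0384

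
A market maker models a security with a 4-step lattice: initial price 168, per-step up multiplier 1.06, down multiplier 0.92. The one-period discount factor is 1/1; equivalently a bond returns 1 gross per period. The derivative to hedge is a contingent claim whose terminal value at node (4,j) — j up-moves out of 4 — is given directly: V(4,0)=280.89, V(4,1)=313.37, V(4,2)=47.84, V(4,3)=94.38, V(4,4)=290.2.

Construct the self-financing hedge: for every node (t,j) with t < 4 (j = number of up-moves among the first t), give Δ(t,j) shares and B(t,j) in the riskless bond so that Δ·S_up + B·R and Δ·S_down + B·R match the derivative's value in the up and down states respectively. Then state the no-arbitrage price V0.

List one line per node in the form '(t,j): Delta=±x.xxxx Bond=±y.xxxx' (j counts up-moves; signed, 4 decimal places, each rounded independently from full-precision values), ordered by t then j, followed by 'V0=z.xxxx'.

(0,0): Delta=-1.0618 Bond=322.5901
(1,0): Delta=-5.0324 Bond=936.2836
(1,1): Delta=1.5228 Bond=-137.6801
(2,0): Delta=-6.9226 Bond=1205.0680
(2,1): Delta=-3.8020 Bond=734.6953
(2,2): Delta=4.9889 Bond=-791.9616
(3,0): Delta=1.7734 Bond=67.4500
(3,1): Delta=-12.5833 Bond=2058.2814
(3,2): Delta=1.9142 Bond=-257.9943
(3,3): Delta=6.9904 Bond=-1192.4371
V0=144.2052

Under the risk-neutral measure, an up-move has probability p* = (R−d)/(u−d) = 0.5714 and values discount at R = 1.
At expiry t=4: V(4,0)=280.8900, V(4,1)=313.3700, V(4,2)=47.8400, V(4,3)=94.3800, V(4,4)=290.2000
  t=3,j=0: stock 130.8196 → up 138.6688 (V=313.3700), down 120.3540 (V=280.8900). Price 299.4500; hedge Δ=1.7734, bond B=67.4500.
  t=3,j=1: stock 150.7269 → up 159.7705 (V=47.8400), down 138.6688 (V=313.3700). Price 161.6386; hedge Δ=-12.5833, bond B=2058.2814.
  t=3,j=2: stock 173.6636 → up 184.0834 (V=94.3800), down 159.7705 (V=47.8400). Price 74.4343; hedge Δ=1.9142, bond B=-257.9943.
  t=3,j=3: stock 200.0907 → up 212.0961 (V=290.2000), down 184.0834 (V=94.3800). Price 206.2771; hedge Δ=6.9904, bond B=-1192.4371.
  t=2,j=0: stock 142.1952 → up 150.7269 (V=161.6386), down 130.8196 (V=299.4500). Price 220.7006; hedge Δ=-6.9226, bond B=1205.0680.
  t=2,j=1: stock 163.8336 → up 173.6636 (V=74.4343), down 150.7269 (V=161.6386). Price 111.8076; hedge Δ=-3.8020, bond B=734.6953.
  t=2,j=2: stock 188.7648 → up 200.0907 (V=206.2771), down 173.6636 (V=74.4343). Price 149.7731; hedge Δ=4.9889, bond B=-791.9616.
  t=1,j=0: stock 154.5600 → up 163.8336 (V=111.8076), down 142.1952 (V=220.7006). Price 158.4760; hedge Δ=-5.0324, bond B=936.2836.
  t=1,j=1: stock 178.0800 → up 188.7648 (V=149.7731), down 163.8336 (V=111.8076). Price 133.5021; hedge Δ=1.5228, bond B=-137.6801.
  t=0,j=0: stock 168.0000 → up 178.0800 (V=133.5021), down 154.5600 (V=158.4760). Price 144.2052; hedge Δ=-1.0618, bond B=322.5901.
Root portfolio cost Δ·168+B reproduces V0=144.2052.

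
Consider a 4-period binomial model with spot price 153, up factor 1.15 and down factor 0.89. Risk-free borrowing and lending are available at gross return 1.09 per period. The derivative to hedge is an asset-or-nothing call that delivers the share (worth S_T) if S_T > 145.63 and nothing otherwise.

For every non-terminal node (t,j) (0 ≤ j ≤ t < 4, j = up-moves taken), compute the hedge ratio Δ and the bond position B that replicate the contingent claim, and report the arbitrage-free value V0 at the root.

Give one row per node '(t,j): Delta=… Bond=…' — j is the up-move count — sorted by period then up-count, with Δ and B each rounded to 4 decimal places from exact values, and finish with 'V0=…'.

(0,0): Delta=1.2892 Bond=-47.7652
(1,0): Delta=2.0114 Bond=-150.4073
(1,1): Delta=1.1215 Bond=-22.5611
(2,0): Delta=3.5897 Bond=-355.2118
(2,1): Delta=1.6450 Bond=-106.5636
(2,2): Delta=1.0000 Bond=0.0000
(3,0): Delta=0.0000 Bond=0.0000
(3,1): Delta=4.4231 Bond=-503.3352
(3,2): Delta=1.0000 Bond=0.0000
(3,3): Delta=1.0000 Bond=0.0000
V0=149.4843

No-arbitrage ⇒ martingale measure with p* = (R−d)/(u−d) = 0.7692.
Payoff layer (t=4): V(4,0)=0.0000, V(4,1)=0.0000, V(4,2)=160.2755, V(4,3)=207.0975, V(4,4)=267.5980
Node (3,0) S=107.8603: V=(p*·0.0000+(1−p*)·0.0000)/1.09=0.0000; Δ=(0.0000−0.0000)/(124.0393−95.9956)=0.0000; B=V−Δ·S=0.0000
Node (3,1) S=139.3700: V=(p*·160.2755+(1−p*)·0.0000)/1.09=113.1090; Δ=(160.2755−0.0000)/(160.2755−124.0393)=4.4231; B=V−Δ·S=-503.3352
Node (3,2) S=180.0848: V=(p*·207.0975+(1−p*)·160.2755)/1.09=180.0848; Δ=(207.0975−160.2755)/(207.0975−160.2755)=1.0000; B=V−Δ·S=0.0000
Node (3,3) S=232.6939: V=(p*·267.5980+(1−p*)·207.0975)/1.09=232.6939; Δ=(267.5980−207.0975)/(267.5980−207.0975)=1.0000; B=V−Δ·S=0.0000
Node (2,0) S=121.1913: V=(p*·113.1090+(1−p*)·0.0000)/1.09=79.8229; Δ=(113.1090−0.0000)/(139.3700−107.8603)=3.5897; B=V−Δ·S=-355.2118
Node (2,1) S=156.5955: V=(p*·180.0848+(1−p*)·113.1090)/1.09=151.0357; Δ=(180.0848−113.1090)/(180.0848−139.3700)=1.6450; B=V−Δ·S=-106.5636
Node (2,2) S=202.3425: V=(p*·232.6939+(1−p*)·180.0848)/1.09=202.3425; Δ=(232.6939−180.0848)/(232.6939−180.0848)=1.0000; B=V−Δ·S=0.0000
Node (1,0) S=136.1700: V=(p*·151.0357+(1−p*)·79.8229)/1.09=123.4880; Δ=(151.0357−79.8229)/(156.5955−121.1913)=2.0114; B=V−Δ·S=-150.4073
Node (1,1) S=175.9500: V=(p*·202.3425+(1−p*)·151.0357)/1.09=174.7729; Δ=(202.3425−151.0357)/(202.3425−156.5955)=1.1215; B=V−Δ·S=-22.5611
Node (0,0) S=153.0000: V=(p*·174.7729+(1−p*)·123.4880)/1.09=149.4843; Δ=(174.7729−123.4880)/(175.9500−136.1700)=1.2892; B=V−Δ·S=-47.7652
Self-financing check: at every node Δ·S+B equals the discounted successor values.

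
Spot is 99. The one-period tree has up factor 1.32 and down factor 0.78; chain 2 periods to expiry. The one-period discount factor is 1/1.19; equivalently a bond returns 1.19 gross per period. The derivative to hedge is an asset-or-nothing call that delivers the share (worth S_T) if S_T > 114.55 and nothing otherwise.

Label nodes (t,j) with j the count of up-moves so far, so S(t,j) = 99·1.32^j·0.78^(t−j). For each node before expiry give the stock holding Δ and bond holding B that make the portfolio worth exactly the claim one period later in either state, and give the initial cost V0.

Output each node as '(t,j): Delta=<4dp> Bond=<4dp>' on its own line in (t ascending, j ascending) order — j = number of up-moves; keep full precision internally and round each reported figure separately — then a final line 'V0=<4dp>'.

(0,0): Delta=2.0587 Bond=-133.5919
(1,0): Delta=0.0000 Bond=0.0000
(1,1): Delta=2.4444 Bond=-209.3808
V0=70.2214

Under the risk-neutral measure, an up-move has probability p* = (R−d)/(u−d) = 0.7593 and values discount at R = 1.19.
Terminal payoffs: V(2,0)=0.0000, V(2,1)=0.0000, V(2,2)=172.4976
  t=1,j=0: stock 77.2200 → up 101.9304 (V=0.0000), down 60.2316 (V=0.0000). Price 0.0000; hedge Δ=0.0000, bond B=0.0000.
  t=1,j=1: stock 130.6800 → up 172.4976 (V=172.4976), down 101.9304 (V=0.0000). Price 110.0592; hedge Δ=2.4444, bond B=-209.3808.
  t=0,j=0: stock 99.0000 → up 130.6800 (V=110.0592), down 77.2200 (V=0.0000). Price 70.2214; hedge Δ=2.0587, bond B=-133.5919.
Check: Δ(0,0)·S0 + B(0,0) = 70.2214 = V0.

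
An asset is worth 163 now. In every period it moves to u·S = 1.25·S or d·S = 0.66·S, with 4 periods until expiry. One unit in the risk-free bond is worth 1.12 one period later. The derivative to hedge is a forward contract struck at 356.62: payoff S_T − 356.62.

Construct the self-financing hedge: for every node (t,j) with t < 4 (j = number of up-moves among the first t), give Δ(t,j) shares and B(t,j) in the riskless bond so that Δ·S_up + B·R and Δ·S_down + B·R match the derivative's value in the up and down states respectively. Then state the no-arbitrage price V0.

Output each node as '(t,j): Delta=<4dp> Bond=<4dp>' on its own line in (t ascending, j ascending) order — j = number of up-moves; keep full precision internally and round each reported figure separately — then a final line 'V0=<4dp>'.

No-arbitrage ⇒ martingale measure with p* = (R−d)/(u−d) = 0.7797.
Terminal payoffs: V(4,0)=-325.6912, V(4,1)=-298.0427, V(4,2)=-245.6781, V(4,3)=-146.5028, V(4,4)=41.3292
Node (3,0) S=46.8618: V=(p*·-298.0427+(1−p*)·-325.6912)/1.12=-271.5489; Δ=(-298.0427−-325.6912)/(58.5773−30.9288)=1.0000; B=V−Δ·S=-318.4107
Node (3,1) S=88.7535: V=(p*·-245.6781+(1−p*)·-298.0427)/1.12=-229.6572; Δ=(-245.6781−-298.0427)/(110.9419−58.5773)=1.0000; B=V−Δ·S=-318.4107
Node (3,2) S=168.0938: V=(p*·-146.5028+(1−p*)·-245.6781)/1.12=-150.3170; Δ=(-146.5028−-245.6781)/(210.1172−110.9419)=1.0000; B=V−Δ·S=-318.4107
Node (3,3) S=318.3594: V=(p*·41.3292+(1−p*)·-146.5028)/1.12=-0.0513; Δ=(41.3292−-146.5028)/(397.9492−210.1172)=1.0000; B=V−Δ·S=-318.4107
Node (2,0) S=71.0028: V=(p*·-229.6572+(1−p*)·-271.5489)/1.12=-213.2925; Δ=(-229.6572−-271.5489)/(88.7535−46.8618)=1.0000; B=V−Δ·S=-284.2953
Node (2,1) S=134.4750: V=(p*·-150.3170+(1−p*)·-229.6572)/1.12=-149.8203; Δ=(-150.3170−-229.6572)/(168.0938−88.7535)=1.0000; B=V−Δ·S=-284.2953
Node (2,2) S=254.6875: V=(p*·-0.0513+(1−p*)·-150.3170)/1.12=-29.6078; Δ=(-0.0513−-150.3170)/(318.3594−168.0938)=1.0000; B=V−Δ·S=-284.2953
Node (1,0) S=107.5800: V=(p*·-149.8203+(1−p*)·-213.2925)/1.12=-146.2551; Δ=(-149.8203−-213.2925)/(134.4750−71.0028)=1.0000; B=V−Δ·S=-253.8351
Node (1,1) S=203.7500: V=(p*·-29.6078+(1−p*)·-149.8203)/1.12=-50.0851; Δ=(-29.6078−-149.8203)/(254.6875−134.4750)=1.0000; B=V−Δ·S=-253.8351
Node (0,0) S=163.0000: V=(p*·-50.0851+(1−p*)·-146.2551)/1.12=-63.6385; Δ=(-50.0851−-146.2551)/(203.7500−107.5800)=1.0000; B=V−Δ·S=-226.6385
Root portfolio cost Δ·163+B reproduces V0=-63.6385.

(0,0): Delta=1.0000 Bond=-226.6385
(1,0): Delta=1.0000 Bond=-253.8351
(1,1): Delta=1.0000 Bond=-253.8351
(2,0): Delta=1.0000 Bond=-284.2953
(2,1): Delta=1.0000 Bond=-284.2953
(2,2): Delta=1.0000 Bond=-284.2953
(3,0): Delta=1.0000 Bond=-318.4107
(3,1): Delta=1.0000 Bond=-318.4107
(3,2): Delta=1.0000 Bond=-318.4107
(3,3): Delta=1.0000 Bond=-318.4107
V0=-63.6385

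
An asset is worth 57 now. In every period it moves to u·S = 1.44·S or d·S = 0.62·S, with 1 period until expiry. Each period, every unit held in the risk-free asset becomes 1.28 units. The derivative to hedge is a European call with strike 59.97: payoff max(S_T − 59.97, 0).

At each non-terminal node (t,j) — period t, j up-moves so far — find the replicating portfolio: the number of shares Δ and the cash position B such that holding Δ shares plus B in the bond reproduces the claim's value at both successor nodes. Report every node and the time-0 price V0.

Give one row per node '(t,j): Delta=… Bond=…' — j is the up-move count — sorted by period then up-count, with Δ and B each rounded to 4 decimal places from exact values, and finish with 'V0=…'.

(0,0): Delta=0.4730 Bond=-13.0604
V0=13.9030

No-arbitrage ⇒ martingale measure with p* = (R−d)/(u−d) = 0.8049.
Terminal payoffs: V(1,0)=0.0000, V(1,1)=22.1100
  t=0,j=0: stock 57.0000 → up 82.0800 (V=22.1100), down 35.3400 (V=0.0000). Price 13.9030; hedge Δ=0.4730, bond B=-13.0604.
Each (Δ,B) replicates both successor values, so the strategy is self-financing and V0 is arbitrage-free.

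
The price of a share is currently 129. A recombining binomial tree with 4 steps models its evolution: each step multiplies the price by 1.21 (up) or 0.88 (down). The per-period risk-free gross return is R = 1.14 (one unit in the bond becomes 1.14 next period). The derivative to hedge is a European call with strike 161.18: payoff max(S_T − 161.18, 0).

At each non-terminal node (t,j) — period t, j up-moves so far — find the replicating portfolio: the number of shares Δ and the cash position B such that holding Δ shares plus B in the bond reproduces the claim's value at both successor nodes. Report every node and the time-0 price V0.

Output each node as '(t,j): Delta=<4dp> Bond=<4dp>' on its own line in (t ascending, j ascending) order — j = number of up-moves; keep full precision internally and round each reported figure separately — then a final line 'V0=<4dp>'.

Risk-neutral probability p* = (R−d)/(u−d) = (1.14−0.88)/(1.21−0.88) = 0.7879.
Payoff layer (t=4): V(4,0)=0.0000, V(4,1)=0.0000, V(4,2)=0.0000, V(4,3)=39.9276, V(4,4)=115.3430
Node (3,0) S=87.9099: V=(p*·0.0000+(1−p*)·0.0000)/1.14=0.0000; Δ=(0.0000−0.0000)/(106.3710−77.3607)=0.0000; B=V−Δ·S=0.0000
Node (3,1) S=120.8761: V=(p*·0.0000+(1−p*)·0.0000)/1.14=0.0000; Δ=(0.0000−0.0000)/(146.2601−106.3710)=0.0000; B=V−Δ·S=0.0000
Node (3,2) S=166.2046: V=(p*·39.9276+(1−p*)·0.0000)/1.14=27.5948; Δ=(39.9276−0.0000)/(201.1076−146.2601)=0.7280; B=V−Δ·S=-93.3979
Node (3,3) S=228.5314: V=(p*·115.3430+(1−p*)·39.9276)/1.14=87.1454; Δ=(115.3430−39.9276)/(276.5230−201.1076)=1.0000; B=V−Δ·S=-141.3860
Node (2,0) S=99.8976: V=(p*·0.0000+(1−p*)·0.0000)/1.14=0.0000; Δ=(0.0000−0.0000)/(120.8761−87.9099)=0.0000; B=V−Δ·S=0.0000
Node (2,1) S=137.3592: V=(p*·27.5948+(1−p*)·0.0000)/1.14=19.0714; Δ=(27.5948−0.0000)/(166.2046−120.8761)=0.6088; B=V−Δ·S=-64.5493
Node (2,2) S=188.8689: V=(p*·87.1454+(1−p*)·27.5948)/1.14=65.3627; Δ=(87.1454−27.5948)/(228.5314−166.2046)=0.9555; B=V−Δ·S=-115.0936
Node (1,0) S=113.5200: V=(p*·19.0714+(1−p*)·0.0000)/1.14=13.1807; Δ=(19.0714−0.0000)/(137.3592−99.8976)=0.5091; B=V−Δ·S=-44.6114
Node (1,1) S=156.0900: V=(p*·65.3627+(1−p*)·19.0714)/1.14=48.7222; Δ=(65.3627−19.0714)/(188.8689−137.3592)=0.8987; B=V−Δ·S=-91.5544
Node (0,0) S=129.0000: V=(p*·48.7222+(1−p*)·13.1807)/1.14=36.1255; Δ=(48.7222−13.1807)/(156.0900−113.5200)=0.8349; B=V−Δ·S=-71.5762
Self-financing check: at every node Δ·S+B equals the discounted successor values.

(0,0): Delta=0.8349 Bond=-71.5762
(1,0): Delta=0.5091 Bond=-44.6114
(1,1): Delta=0.8987 Bond=-91.5544
(2,0): Delta=0.0000 Bond=0.0000
(2,1): Delta=0.6088 Bond=-64.5493
(2,2): Delta=0.9555 Bond=-115.0936
(3,0): Delta=0.0000 Bond=0.0000
(3,1): Delta=0.0000 Bond=0.0000
(3,2): Delta=0.7280 Bond=-93.3979
(3,3): Delta=1.0000 Bond=-141.3860
V0=36.1255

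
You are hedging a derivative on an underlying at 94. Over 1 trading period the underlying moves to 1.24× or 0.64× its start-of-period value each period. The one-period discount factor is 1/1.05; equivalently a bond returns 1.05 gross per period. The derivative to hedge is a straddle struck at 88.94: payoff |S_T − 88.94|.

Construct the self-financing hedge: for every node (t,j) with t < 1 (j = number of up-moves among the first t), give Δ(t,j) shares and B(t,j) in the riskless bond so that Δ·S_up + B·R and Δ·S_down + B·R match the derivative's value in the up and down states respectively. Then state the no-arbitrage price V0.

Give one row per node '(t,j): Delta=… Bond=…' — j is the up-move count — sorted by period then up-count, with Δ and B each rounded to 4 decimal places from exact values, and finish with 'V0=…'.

(0,0): Delta=-0.0206 Bond=28.5879
V0=26.6546

Since d<R<u, set p* = (R−d)/(u−d) = 0.6833; price each node as the discounted p*-expectation of its children.
Payoff layer (t=1): V(1,0)=28.7800, V(1,1)=27.6200
(0,0): S=94.0000. Δ = (V_up−V_dn)/(S_up−S_dn) = (27.6200−28.7800)/(116.5600−60.1600) = -0.0206. V = [p*·27.6200 + (1−p*)·28.7800]/1.05 = 26.6546. B = V − Δ·S = 28.5879.
Root portfolio cost Δ·94+B reproduces V0=26.6546.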